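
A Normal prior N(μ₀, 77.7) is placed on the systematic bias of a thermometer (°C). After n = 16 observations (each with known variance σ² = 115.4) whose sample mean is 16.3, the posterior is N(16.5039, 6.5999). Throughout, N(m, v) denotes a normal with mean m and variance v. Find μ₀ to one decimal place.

μ₀ = 18.7

With known observation variance, the Normal–Normal posterior has precision τ_n = τ₀ + n/σ² and mean μ_n = (τ₀μ₀ + (n/σ²)x̄)/τ_n.
Here τ₀ = 1/77.7 = 0.012870 and τ_data = 16/115.4 = 0.138648, so τ_n = 0.151518.
Rearranging for μ₀: μ₀ = (μ_n·τ_n − τ_data·x̄)/τ₀ = (16.5039·0.151518 − 0.138648·16.3) / 0.012870 = 0.240676/0.012870 ≈ 18.7.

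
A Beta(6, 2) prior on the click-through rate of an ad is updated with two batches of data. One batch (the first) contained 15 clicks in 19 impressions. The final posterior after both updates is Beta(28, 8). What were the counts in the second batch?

Because Beta–binomial updating is additive in the counts, the combined data contributed (α_post−α_prior, β_post−β_prior) successes and failures.
Total across both batches: 28−6=22 clicks, 8−2=6 non-clicks.
Subtract the first batch: 22−15=7 clicks and 6−4=2 non-clicks.

7 clicks and 2 non-clicks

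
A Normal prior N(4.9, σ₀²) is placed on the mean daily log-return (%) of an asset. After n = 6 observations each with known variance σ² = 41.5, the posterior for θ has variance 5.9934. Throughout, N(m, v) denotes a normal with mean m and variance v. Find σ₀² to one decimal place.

σ₀² = 44.9

For the Normal–Normal model with known σ², precisions add: τ_n = τ₀ + n/σ².
So 1/σ₀² = 1/5.9934 − 6/41.5 = 0.166850 − 0.144578 = 0.022272.
Hence σ₀² = 1/0.022272 ≈ 44.9.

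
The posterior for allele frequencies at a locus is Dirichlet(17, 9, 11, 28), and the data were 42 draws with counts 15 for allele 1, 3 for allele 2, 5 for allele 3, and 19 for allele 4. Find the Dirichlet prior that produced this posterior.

Dirichlet(2, 6, 6, 9)

For a Dirichlet(α) prior with multinomial counts c, the posterior is Dirichlet(α + c) componentwise.
Subtract each count from the matching posterior parameter: 17−15=2, 9−3=6, 11−5=6, 28−19=9.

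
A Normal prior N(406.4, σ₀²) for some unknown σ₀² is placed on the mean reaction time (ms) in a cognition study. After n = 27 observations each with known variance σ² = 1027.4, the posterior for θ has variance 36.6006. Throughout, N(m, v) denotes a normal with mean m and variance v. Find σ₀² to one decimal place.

σ₀² = 959.7

Posterior precision equals prior precision plus data precision: 1/σ_n² = 1/σ₀² + n/σ².
So 1/σ₀² = 1/36.6006 − 27/1027.4 = 0.027322 − 0.026280 = 0.001042.
Hence σ₀² = 1/0.001042 ≈ 959.7.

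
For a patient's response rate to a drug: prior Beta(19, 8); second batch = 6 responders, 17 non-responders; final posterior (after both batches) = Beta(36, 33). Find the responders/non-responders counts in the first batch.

11 responders and 8 non-responders

Because Beta–binomial updating is additive in the counts, the combined data contributed (α_post−α_prior, β_post−β_prior) successes and failures.
Total across both batches: 36−19=17 responders, 33−8=25 non-responders.
Subtract the second batch: 17−6=11 responders and 25−17=8 non-responders.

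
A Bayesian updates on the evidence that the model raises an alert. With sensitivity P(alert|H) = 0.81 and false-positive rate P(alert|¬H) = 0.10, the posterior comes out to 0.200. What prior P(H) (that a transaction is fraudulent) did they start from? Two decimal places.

P(H) = 0.03

In odds form, posterior odds = prior odds × likelihood ratio, so prior odds = posterior odds ÷ LR.
Posterior odds = 0.200/(1−0.200) = 0.2500. LR = 0.81/0.10 = 8.1000.
Prior odds = 0.2500/8.1000 = 0.0309, so P(H) = 0.0309/(1+0.0309) ≈ 0.03.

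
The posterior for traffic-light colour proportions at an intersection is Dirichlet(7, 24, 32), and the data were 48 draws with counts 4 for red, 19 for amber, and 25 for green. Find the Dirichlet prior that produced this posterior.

Dirichlet(3, 5, 7)

For a Dirichlet(α) prior with multinomial counts c, the posterior is Dirichlet(α + c) componentwise.
Subtract each count from the matching posterior parameter: 7−4=3, 24−19=5, 32−25=7.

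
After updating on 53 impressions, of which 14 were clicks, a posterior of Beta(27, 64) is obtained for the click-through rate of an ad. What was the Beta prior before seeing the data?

Beta(13, 25)

A Beta(a, b) prior with s successes and f failures in binomial data gives a Beta(a+s, b+f) posterior.
Subtract the data counts: 27−14=13, 64−39=25.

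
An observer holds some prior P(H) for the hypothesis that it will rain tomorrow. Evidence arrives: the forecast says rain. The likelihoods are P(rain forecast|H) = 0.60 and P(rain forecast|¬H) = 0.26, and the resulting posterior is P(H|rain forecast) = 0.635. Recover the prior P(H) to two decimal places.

In odds form, posterior odds = prior odds × likelihood ratio, so prior odds = posterior odds ÷ LR.
Posterior odds = 0.635/(1−0.635) = 1.7397. LR = 0.60/0.26 = 2.3077.
Prior odds = 1.7397/2.3077 = 0.7539, so P(H) = 0.7539/(1+0.7539) ≈ 0.43.

P(H) = 0.43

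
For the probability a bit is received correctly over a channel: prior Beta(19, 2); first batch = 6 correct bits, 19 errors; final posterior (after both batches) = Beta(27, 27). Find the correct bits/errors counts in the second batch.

Sequential conjugate updates are equivalent to a single update on the pooled data, so total successes = posterior α − prior α and total failures = posterior β − prior β.
Total across both batches: 27−19=8 correct bits, 27−2=25 errors.
Subtract the first batch: 8−6=2 correct bits and 25−19=6 errors.

2 correct bits and 6 errors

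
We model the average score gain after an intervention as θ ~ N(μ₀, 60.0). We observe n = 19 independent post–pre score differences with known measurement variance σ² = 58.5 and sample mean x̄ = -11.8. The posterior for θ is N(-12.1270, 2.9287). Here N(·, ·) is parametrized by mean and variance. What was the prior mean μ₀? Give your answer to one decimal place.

μ₀ = -18.5

With known observation variance, the Normal–Normal posterior has precision τ_n = τ₀ + n/σ² and mean μ_n = (τ₀μ₀ + (n/σ²)x̄)/τ_n.
Here τ₀ = 1/60.0 = 0.016667 and τ_data = 19/58.5 = 0.324786, so τ_n = 0.341453.
Rearranging for μ₀: μ₀ = (μ_n·τ_n − τ_data·x̄)/τ₀ = (-12.1270·0.341453 − 0.324786·-11.8) / 0.016667 = -0.308326/0.016667 ≈ -18.5.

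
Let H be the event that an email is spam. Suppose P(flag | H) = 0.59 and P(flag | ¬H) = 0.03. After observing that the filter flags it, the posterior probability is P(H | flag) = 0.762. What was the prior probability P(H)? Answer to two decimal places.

P(H) = 0.14

Bayes' rule in odds form gives O(H|E) = O(H)·[P(E|H)/P(E|¬H)], hence O(H) = O(H|E)/LR.
Posterior odds = 0.762/(1−0.762) = 3.2017. LR = 0.59/0.03 = 19.6667.
Prior odds = 3.2017/19.6667 = 0.1628, so P(H) = 0.1628/(1+0.1628) ≈ 0.14.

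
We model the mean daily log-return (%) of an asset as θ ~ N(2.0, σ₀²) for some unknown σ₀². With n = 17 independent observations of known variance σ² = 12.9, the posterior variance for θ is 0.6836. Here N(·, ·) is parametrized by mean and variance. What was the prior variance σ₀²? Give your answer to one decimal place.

Posterior precision equals prior precision plus data precision: 1/σ_n² = 1/σ₀² + n/σ².
So 1/σ₀² = 1/0.6836 − 17/12.9 = 1.462844 − 1.317829 = 0.145015.
Hence σ₀² = 1/0.145015 ≈ 6.9.

σ₀² = 6.9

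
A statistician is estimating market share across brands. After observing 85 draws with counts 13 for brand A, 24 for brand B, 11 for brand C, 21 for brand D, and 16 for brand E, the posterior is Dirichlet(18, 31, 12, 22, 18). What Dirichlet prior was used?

Dirichlet(5, 7, 1, 1, 2)

For a Dirichlet(α) prior with multinomial counts c, the posterior is Dirichlet(α + c) componentwise.
Subtract each count from the matching posterior parameter: 18−13=5, 31−24=7, 12−11=1, 22−21=1, 18−16=2.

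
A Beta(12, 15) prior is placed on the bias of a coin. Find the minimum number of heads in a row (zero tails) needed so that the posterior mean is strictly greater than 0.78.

After k heads and 0 tails the posterior is Beta(12+k, 15), with mean (12+k)/(12+15+k).
Set (12+k)/(27+k) > 0.78 and solve: k > (0.78·27 − 12)/(1 − 0.78) = 41.182.
The smallest integer exceeding 41.182 is 42.

k = 42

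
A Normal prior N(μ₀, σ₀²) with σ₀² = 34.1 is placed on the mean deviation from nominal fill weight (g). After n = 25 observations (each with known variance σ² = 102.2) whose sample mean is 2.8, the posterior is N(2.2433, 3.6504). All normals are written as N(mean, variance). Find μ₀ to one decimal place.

The posterior mean is a precision-weighted average: μ_n = (τ₀μ₀ + τ_data·x̄)/(τ₀+τ_data), with τ₀=1/σ₀² and τ_data=n/σ².
Here τ₀ = 1/34.1 = 0.029326 and τ_data = 25/102.2 = 0.244618, so τ_n = 0.273944.
Rearranging for μ₀: μ₀ = (μ_n·τ_n − τ_data·x̄)/τ₀ = (2.2433·0.273944 − 0.244618·2.8) / 0.029326 = -0.070392/0.029326 ≈ -2.4.

μ₀ = -2.4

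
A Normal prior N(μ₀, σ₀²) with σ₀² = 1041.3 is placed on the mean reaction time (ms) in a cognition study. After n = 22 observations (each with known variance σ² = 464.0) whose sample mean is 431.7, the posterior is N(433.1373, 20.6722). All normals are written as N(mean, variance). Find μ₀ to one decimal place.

With known observation variance, the Normal–Normal posterior has precision τ_n = τ₀ + n/σ² and mean μ_n = (τ₀μ₀ + (n/σ²)x̄)/τ_n.
Here τ₀ = 1/1041.3 = 0.000960 and τ_data = 22/464.0 = 0.047414, so τ_n = 0.048374.
Rearranging for μ₀: μ₀ = (μ_n·τ_n − τ_data·x̄)/τ₀ = (433.1373·0.048374 − 0.047414·431.7) / 0.000960 = 0.483960/0.000960 ≈ 504.1.

μ₀ = 504.1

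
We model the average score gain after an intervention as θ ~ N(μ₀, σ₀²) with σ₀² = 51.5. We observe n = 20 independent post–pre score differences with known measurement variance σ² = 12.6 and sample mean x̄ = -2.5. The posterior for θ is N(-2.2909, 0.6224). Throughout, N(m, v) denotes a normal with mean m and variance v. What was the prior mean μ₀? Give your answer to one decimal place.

The posterior mean is a precision-weighted average: μ_n = (τ₀μ₀ + τ_data·x̄)/(τ₀+τ_data), with τ₀=1/σ₀² and τ_data=n/σ².
Here τ₀ = 1/51.5 = 0.019417 and τ_data = 20/12.6 = 1.587302, so τ_n = 1.606719.
Rearranging for μ₀: μ₀ = (μ_n·τ_n − τ_data·x̄)/τ₀ = (-2.2909·1.606719 − 1.587302·-2.5) / 0.019417 = 0.287422/0.019417 ≈ 14.8.

μ₀ = 14.8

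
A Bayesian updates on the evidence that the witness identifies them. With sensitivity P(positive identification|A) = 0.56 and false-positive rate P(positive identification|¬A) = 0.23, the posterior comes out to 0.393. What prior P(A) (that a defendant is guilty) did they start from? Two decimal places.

In odds form, posterior odds = prior odds × likelihood ratio, so prior odds = posterior odds ÷ LR.
Posterior odds = 0.393/(1−0.393) = 0.6474. LR = 0.56/0.23 = 2.4348.
Prior odds = 0.6474/2.4348 = 0.2659, so P(A) = 0.2659/(1+0.2659) ≈ 0.21.

P(A) = 0.21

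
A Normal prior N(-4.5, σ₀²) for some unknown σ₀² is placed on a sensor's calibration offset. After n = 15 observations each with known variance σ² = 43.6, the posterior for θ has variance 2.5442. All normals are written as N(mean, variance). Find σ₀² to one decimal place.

σ₀² = 20.4

For the Normal–Normal model with known σ², precisions add: τ_n = τ₀ + n/σ².
So 1/σ₀² = 1/2.5442 − 15/43.6 = 0.393051 − 0.344037 = 0.049014.
Hence σ₀² = 1/0.049014 ≈ 20.4.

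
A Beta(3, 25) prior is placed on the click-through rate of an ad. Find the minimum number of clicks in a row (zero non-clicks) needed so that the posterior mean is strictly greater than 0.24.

k = 5

After k clicks and 0 non-clicks the posterior is Beta(3+k, 25), with mean (3+k)/(3+25+k).
Set (3+k)/(28+k) > 0.24 and solve: k > (0.24·28 − 3)/(1 − 0.24) = 4.895.
The smallest integer exceeding 4.895 is 5.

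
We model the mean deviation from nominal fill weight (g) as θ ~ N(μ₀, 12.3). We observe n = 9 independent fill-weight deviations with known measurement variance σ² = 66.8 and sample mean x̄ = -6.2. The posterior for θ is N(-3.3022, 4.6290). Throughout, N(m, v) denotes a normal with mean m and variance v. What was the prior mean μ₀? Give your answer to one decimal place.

μ₀ = 1.5

With known observation variance, the Normal–Normal posterior has precision τ_n = τ₀ + n/σ² and mean μ_n = (τ₀μ₀ + (n/σ²)x̄)/τ_n.
Here τ₀ = 1/12.3 = 0.081301 and τ_data = 9/66.8 = 0.134731, so τ_n = 0.216032.
Rearranging for μ₀: μ₀ = (μ_n·τ_n − τ_data·x̄)/τ₀ = (-3.3022·0.216032 − 0.134731·-6.2) / 0.081301 = 0.121951/0.081301 ≈ 1.5.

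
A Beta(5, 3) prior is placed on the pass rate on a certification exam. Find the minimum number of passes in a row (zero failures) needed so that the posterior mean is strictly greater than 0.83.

k = 10

After k passes and 0 failures the posterior is Beta(5+k, 3), with mean (5+k)/(5+3+k).
Set (5+k)/(8+k) > 0.83 and solve: k > (0.83·8 − 5)/(1 − 0.83) = 9.647.
The smallest integer exceeding 9.647 is 10.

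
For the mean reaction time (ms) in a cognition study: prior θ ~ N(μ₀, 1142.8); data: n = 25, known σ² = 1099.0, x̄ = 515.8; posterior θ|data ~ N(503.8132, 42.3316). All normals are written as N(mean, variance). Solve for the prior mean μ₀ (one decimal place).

With known observation variance, the Normal–Normal posterior has precision τ_n = τ₀ + n/σ² and mean μ_n = (τ₀μ₀ + (n/σ²)x̄)/τ_n.
Here τ₀ = 1/1142.8 = 0.000875 and τ_data = 25/1099.0 = 0.022748, so τ_n = 0.023623.
Rearranging for μ₀: μ₀ = (μ_n·τ_n − τ_data·x̄)/τ₀ = (503.8132·0.023623 − 0.022748·515.8) / 0.000875 = 0.168161/0.000875 ≈ 192.2.

μ₀ = 192.2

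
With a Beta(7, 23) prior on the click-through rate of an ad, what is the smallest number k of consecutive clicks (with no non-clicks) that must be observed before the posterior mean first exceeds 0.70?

After k clicks and 0 non-clicks the posterior is Beta(7+k, 23), with mean (7+k)/(7+23+k).
Set (7+k)/(30+k) > 0.70 and solve: k > (0.70·30 − 7)/(1 − 0.70) = 46.667.
The smallest integer exceeding 46.667 is 47.

k = 47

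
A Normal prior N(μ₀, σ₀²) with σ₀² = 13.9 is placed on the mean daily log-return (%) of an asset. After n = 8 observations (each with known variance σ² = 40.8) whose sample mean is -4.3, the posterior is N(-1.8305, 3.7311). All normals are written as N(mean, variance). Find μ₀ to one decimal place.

The posterior mean is a precision-weighted average: μ_n = (τ₀μ₀ + τ_data·x̄)/(τ₀+τ_data), with τ₀=1/σ₀² and τ_data=n/σ².
Here τ₀ = 1/13.9 = 0.071942 and τ_data = 8/40.8 = 0.196078, so τ_n = 0.268020.
Rearranging for μ₀: μ₀ = (μ_n·τ_n − τ_data·x̄)/τ₀ = (-1.8305·0.268020 − 0.196078·-4.3) / 0.071942 = 0.352525/0.071942 ≈ 4.9.

μ₀ = 4.9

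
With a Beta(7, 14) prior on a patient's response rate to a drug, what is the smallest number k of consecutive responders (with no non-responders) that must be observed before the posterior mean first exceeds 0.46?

After k responders and 0 non-responders the posterior is Beta(7+k, 14), with mean (7+k)/(7+14+k).
Set (7+k)/(21+k) > 0.46 and solve: k > (0.46·21 − 7)/(1 − 0.46) = 4.926.
The smallest integer exceeding 4.926 is 5, and checking k=5: (12)/(26) = 0.4615 > 0.46.

k = 5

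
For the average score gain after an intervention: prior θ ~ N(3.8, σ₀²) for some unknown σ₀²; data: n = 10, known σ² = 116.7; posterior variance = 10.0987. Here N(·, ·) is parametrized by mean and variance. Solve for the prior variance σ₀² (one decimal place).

σ₀² = 75.0

Posterior precision equals prior precision plus data precision: 1/σ_n² = 1/σ₀² + n/σ².
So 1/σ₀² = 1/10.0987 − 10/116.7 = 0.099023 − 0.085690 = 0.013333.
Hence σ₀² = 1/0.013333 ≈ 75.0.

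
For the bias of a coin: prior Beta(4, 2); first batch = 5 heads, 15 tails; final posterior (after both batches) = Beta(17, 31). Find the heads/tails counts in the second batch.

Sequential conjugate updates are equivalent to a single update on the pooled data, so total successes = posterior α − prior α and total failures = posterior β − prior β.
Total across both batches: 17−4=13 heads, 31−2=29 tails.
Subtract the first batch: 13−5=8 heads and 29−15=14 tails.

8 heads and 14 tails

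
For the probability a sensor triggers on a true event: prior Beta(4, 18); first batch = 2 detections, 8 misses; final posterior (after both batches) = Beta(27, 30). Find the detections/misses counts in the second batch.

21 detections and 4 misses

Sequential conjugate updates are equivalent to a single update on the pooled data, so total successes = posterior α − prior α and total failures = posterior β − prior β.
Total across both batches: 27−4=23 detections, 30−18=12 misses.
Subtract the first batch: 23−2=21 detections and 12−8=4 misses.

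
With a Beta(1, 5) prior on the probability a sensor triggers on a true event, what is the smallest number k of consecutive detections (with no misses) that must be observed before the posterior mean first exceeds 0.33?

After k detections and 0 misses the posterior is Beta(1+k, 5), with mean (1+k)/(1+5+k).
Set (1+k)/(6+k) > 0.33 and solve: k > (0.33·6 − 1)/(1 − 0.33) = 1.463.
The smallest integer exceeding 1.463 is 2, and checking k=2: (3)/(8) = 0.3750 > 0.33.

k = 2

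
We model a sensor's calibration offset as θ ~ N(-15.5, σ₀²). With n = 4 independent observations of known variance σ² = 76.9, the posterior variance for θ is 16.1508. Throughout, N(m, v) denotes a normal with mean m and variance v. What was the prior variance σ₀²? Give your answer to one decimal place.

Posterior precision equals prior precision plus data precision: 1/σ_n² = 1/σ₀² + n/σ².
So 1/σ₀² = 1/16.1508 − 4/76.9 = 0.061916 − 0.052016 = 0.009900.
Hence σ₀² = 1/0.009900 ≈ 101.0.

σ₀² = 101.0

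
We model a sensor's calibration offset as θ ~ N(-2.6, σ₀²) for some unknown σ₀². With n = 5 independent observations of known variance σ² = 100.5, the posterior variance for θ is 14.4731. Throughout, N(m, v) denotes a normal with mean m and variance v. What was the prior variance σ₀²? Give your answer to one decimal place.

Posterior precision equals prior precision plus data precision: 1/σ_n² = 1/σ₀² + n/σ².
So 1/σ₀² = 1/14.4731 − 5/100.5 = 0.069094 − 0.049751 = 0.019343.
Hence σ₀² = 1/0.019343 ≈ 51.7.

σ₀² = 51.7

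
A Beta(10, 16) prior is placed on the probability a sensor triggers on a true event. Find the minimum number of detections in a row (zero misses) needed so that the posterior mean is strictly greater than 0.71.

After k detections and 0 misses the posterior is Beta(10+k, 16), with mean (10+k)/(10+16+k).
Set (10+k)/(26+k) > 0.71 and solve: k > (0.71·26 − 10)/(1 − 0.71) = 29.172.
The smallest integer exceeding 29.172 is 30, and checking k=30: (40)/(56) = 0.7143 > 0.71.

k = 30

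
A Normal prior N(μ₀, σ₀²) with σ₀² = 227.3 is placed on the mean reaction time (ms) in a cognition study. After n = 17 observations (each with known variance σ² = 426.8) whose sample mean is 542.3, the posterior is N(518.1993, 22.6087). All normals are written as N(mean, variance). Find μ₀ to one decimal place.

The posterior mean is a precision-weighted average: μ_n = (τ₀μ₀ + τ_data·x̄)/(τ₀+τ_data), with τ₀=1/σ₀² and τ_data=n/σ².
Here τ₀ = 1/227.3 = 0.004399 and τ_data = 17/426.8 = 0.039831, so τ_n = 0.044230.
Rearranging for μ₀: μ₀ = (μ_n·τ_n − τ_data·x̄)/τ₀ = (518.1993·0.044230 − 0.039831·542.3) / 0.004399 = 1.319604/0.004399 ≈ 300.0.

μ₀ = 300.0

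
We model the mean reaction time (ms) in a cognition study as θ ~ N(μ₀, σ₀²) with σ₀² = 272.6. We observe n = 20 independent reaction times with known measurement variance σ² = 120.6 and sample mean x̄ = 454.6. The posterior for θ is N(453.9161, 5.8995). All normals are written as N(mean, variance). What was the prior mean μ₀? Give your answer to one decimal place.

μ₀ = 423.0

The posterior mean is a precision-weighted average: μ_n = (τ₀μ₀ + τ_data·x̄)/(τ₀+τ_data), with τ₀=1/σ₀² and τ_data=n/σ².
Here τ₀ = 1/272.6 = 0.003668 and τ_data = 20/120.6 = 0.165837, so τ_n = 0.169505.
Rearranging for μ₀: μ₀ = (μ_n·τ_n − τ_data·x̄)/τ₀ = (453.9161·0.169505 − 0.165837·454.6) / 0.003668 = 1.551548/0.003668 ≈ 423.0.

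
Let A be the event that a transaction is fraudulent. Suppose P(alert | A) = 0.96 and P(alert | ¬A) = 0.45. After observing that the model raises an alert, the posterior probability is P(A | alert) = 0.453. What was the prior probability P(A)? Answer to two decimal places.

In odds form, posterior odds = prior odds × likelihood ratio, so prior odds = posterior odds ÷ LR.
Posterior odds = 0.453/(1−0.453) = 0.8282. LR = 0.96/0.45 = 2.1333.
Prior odds = 0.8282/2.1333 = 0.3882, so P(A) = 0.3882/(1+0.3882) ≈ 0.28.

P(A) = 0.28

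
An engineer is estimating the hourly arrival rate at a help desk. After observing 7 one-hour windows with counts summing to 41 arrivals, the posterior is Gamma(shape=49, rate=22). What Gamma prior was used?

Gamma(shape=8, rate=15)

Gamma–Poisson conjugacy: posterior shape = α + Σxᵢ, posterior rate = β + n.
So α = 49 − 41 = 8 and β = 22 − 7 = 15.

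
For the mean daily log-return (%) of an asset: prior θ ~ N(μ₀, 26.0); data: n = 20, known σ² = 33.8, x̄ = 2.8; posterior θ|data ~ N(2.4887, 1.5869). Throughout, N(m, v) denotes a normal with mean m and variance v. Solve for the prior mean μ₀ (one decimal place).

With known observation variance, the Normal–Normal posterior has precision τ_n = τ₀ + n/σ² and mean μ_n = (τ₀μ₀ + (n/σ²)x̄)/τ_n.
Here τ₀ = 1/26.0 = 0.038462 and τ_data = 20/33.8 = 0.591716, so τ_n = 0.630178.
Rearranging for μ₀: μ₀ = (μ_n·τ_n − τ_data·x̄)/τ₀ = (2.4887·0.630178 − 0.591716·2.8) / 0.038462 = -0.088481/0.038462 ≈ -2.3.

μ₀ = -2.3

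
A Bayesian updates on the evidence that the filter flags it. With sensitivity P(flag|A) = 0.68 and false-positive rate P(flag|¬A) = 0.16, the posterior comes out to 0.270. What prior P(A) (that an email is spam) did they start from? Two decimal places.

In odds form, posterior odds = prior odds × likelihood ratio, so prior odds = posterior odds ÷ LR.
Posterior odds = 0.270/(1−0.270) = 0.3699. LR = 0.68/0.16 = 4.2500.
Prior odds = 0.3699/4.2500 = 0.0870, so P(A) = 0.0870/(1+0.0870) ≈ 0.08.

P(A) = 0.08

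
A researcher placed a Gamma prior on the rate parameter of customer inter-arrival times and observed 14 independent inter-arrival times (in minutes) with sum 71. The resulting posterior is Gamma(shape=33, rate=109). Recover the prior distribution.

Gamma(shape=19, rate=38)

For an exponential likelihood with a Gamma(α, β) prior on the rate, n observations with total T give posterior Gamma(α+n, β+T).
So α = 33 − 14 = 19 and β = 109 − 71 = 38.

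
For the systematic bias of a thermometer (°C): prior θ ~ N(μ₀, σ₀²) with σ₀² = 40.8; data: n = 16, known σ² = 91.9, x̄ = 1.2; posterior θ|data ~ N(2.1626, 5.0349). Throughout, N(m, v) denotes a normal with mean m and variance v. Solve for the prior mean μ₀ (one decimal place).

μ₀ = 9.0

The posterior mean is a precision-weighted average: μ_n = (τ₀μ₀ + τ_data·x̄)/(τ₀+τ_data), with τ₀=1/σ₀² and τ_data=n/σ².
Here τ₀ = 1/40.8 = 0.024510 and τ_data = 16/91.9 = 0.174102, so τ_n = 0.198612.
Rearranging for μ₀: μ₀ = (μ_n·τ_n − τ_data·x̄)/τ₀ = (2.1626·0.198612 − 0.174102·1.2) / 0.024510 = 0.220596/0.024510 ≈ 9.0.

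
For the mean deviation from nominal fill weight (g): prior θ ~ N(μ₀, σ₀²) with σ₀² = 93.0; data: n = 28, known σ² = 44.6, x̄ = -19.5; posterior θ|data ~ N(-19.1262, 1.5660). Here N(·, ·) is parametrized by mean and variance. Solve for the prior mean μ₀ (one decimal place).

μ₀ = 2.7

With known observation variance, the Normal–Normal posterior has precision τ_n = τ₀ + n/σ² and mean μ_n = (τ₀μ₀ + (n/σ²)x̄)/τ_n.
Here τ₀ = 1/93.0 = 0.010753 and τ_data = 28/44.6 = 0.627803, so τ_n = 0.638556.
Rearranging for μ₀: μ₀ = (μ_n·τ_n − τ_data·x̄)/τ₀ = (-19.1262·0.638556 − 0.627803·-19.5) / 0.010753 = 0.029009/0.010753 ≈ 2.7.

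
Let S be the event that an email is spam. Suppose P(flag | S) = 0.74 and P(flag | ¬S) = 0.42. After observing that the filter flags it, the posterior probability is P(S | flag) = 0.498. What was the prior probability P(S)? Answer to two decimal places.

In odds form, posterior odds = prior odds × likelihood ratio, so prior odds = posterior odds ÷ LR.
Posterior odds = 0.498/(1−0.498) = 0.9920. LR = 0.74/0.42 = 1.7619.
Prior odds = 0.9920/1.7619 = 0.5630, so P(S) = 0.5630/(1+0.5630) ≈ 0.36.

P(S) = 0.36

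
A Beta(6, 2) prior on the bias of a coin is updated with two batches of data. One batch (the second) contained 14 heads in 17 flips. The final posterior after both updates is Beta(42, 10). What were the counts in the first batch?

22 heads and 5 tails

Because Beta–binomial updating is additive in the counts, the combined data contributed (α_post−α_prior, β_post−β_prior) successes and failures.
Total across both batches: 42−6=36 heads, 10−2=8 tails.
Subtract the second batch: 36−14=22 heads and 8−3=5 tails.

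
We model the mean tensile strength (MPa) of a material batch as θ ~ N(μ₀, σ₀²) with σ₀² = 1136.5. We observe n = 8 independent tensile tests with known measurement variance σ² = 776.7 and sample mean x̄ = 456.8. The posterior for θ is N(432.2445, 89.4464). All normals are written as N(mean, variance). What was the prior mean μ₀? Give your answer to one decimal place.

With known observation variance, the Normal–Normal posterior has precision τ_n = τ₀ + n/σ² and mean μ_n = (τ₀μ₀ + (n/σ²)x̄)/τ_n.
Here τ₀ = 1/1136.5 = 0.000880 and τ_data = 8/776.7 = 0.010300, so τ_n = 0.011180.
Rearranging for μ₀: μ₀ = (μ_n·τ_n − τ_data·x̄)/τ₀ = (432.2445·0.011180 − 0.010300·456.8) / 0.000880 = 0.127454/0.000880 ≈ 144.8.

μ₀ = 144.8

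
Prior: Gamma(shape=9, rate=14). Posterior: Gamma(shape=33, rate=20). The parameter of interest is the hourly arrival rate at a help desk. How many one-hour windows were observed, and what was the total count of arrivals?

n = 6 one-hour windows with total 24 arrivals

A Gamma(α, β) prior (rate parametrization) on a Poisson rate with n observations summing to S gives posterior Gamma(α+S, β+n).
Matching: Σxᵢ = 33 − 9 = 24 and n = 20 − 14 = 6.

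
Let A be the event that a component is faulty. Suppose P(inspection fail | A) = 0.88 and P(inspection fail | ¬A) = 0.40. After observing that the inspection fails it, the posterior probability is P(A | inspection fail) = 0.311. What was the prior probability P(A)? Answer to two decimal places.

P(A) = 0.17

Bayes' rule in odds form gives O(A|E) = O(A)·[P(E|A)/P(E|¬A)], hence O(A) = O(A|E)/LR.
Posterior odds = 0.311/(1−0.311) = 0.4514. LR = 0.88/0.40 = 2.2000.
Prior odds = 0.4514/2.2000 = 0.2052, so P(A) = 0.2052/(1+0.2052) ≈ 0.17.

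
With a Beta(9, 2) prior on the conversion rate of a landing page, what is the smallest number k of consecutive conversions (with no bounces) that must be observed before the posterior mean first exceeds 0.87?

k = 5

After k conversions and 0 bounces the posterior is Beta(9+k, 2), with mean (9+k)/(9+2+k).
Set (9+k)/(11+k) > 0.87 and solve: k > (0.87·11 − 9)/(1 − 0.87) = 4.385.
The smallest integer exceeding 4.385 is 5, and checking k=5: (14)/(16) = 0.8750 > 0.87.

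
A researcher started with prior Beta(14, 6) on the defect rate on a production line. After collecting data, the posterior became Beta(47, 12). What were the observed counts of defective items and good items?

A Beta(a, b) prior with s successes and f failures in binomial data gives a Beta(a+s, b+f) posterior.
So s = 47 − 14 = 33 and f = 12 − 6 = 6.

33 defective items and 6 good items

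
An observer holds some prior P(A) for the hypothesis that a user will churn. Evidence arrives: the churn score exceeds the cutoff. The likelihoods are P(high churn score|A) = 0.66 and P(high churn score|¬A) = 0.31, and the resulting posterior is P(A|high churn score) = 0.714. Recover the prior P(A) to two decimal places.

Bayes' rule in odds form gives O(A|E) = O(A)·[P(E|A)/P(E|¬A)], hence O(A) = O(A|E)/LR.
Posterior odds = 0.714/(1−0.714) = 2.4965. LR = 0.66/0.31 = 2.1290.
Prior odds = 2.4965/2.1290 = 1.1726, so P(A) = 1.1726/(1+1.1726) ≈ 0.54.

P(A) = 0.54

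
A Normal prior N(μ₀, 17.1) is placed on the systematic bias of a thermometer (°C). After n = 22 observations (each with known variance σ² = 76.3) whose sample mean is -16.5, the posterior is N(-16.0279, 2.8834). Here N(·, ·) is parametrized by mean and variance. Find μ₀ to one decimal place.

The posterior mean is a precision-weighted average: μ_n = (τ₀μ₀ + τ_data·x̄)/(τ₀+τ_data), with τ₀=1/σ₀² and τ_data=n/σ².
Here τ₀ = 1/17.1 = 0.058480 and τ_data = 22/76.3 = 0.288336, so τ_n = 0.346816.
Rearranging for μ₀: μ₀ = (μ_n·τ_n − τ_data·x̄)/τ₀ = (-16.0279·0.346816 − 0.288336·-16.5) / 0.058480 = -0.801188/0.058480 ≈ -13.7.

μ₀ = -13.7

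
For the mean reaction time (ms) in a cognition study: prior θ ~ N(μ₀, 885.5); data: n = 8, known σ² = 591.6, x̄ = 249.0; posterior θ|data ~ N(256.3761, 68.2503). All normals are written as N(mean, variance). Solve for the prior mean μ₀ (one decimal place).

μ₀ = 344.7

The posterior mean is a precision-weighted average: μ_n = (τ₀μ₀ + τ_data·x̄)/(τ₀+τ_data), with τ₀=1/σ₀² and τ_data=n/σ².
Here τ₀ = 1/885.5 = 0.001129 and τ_data = 8/591.6 = 0.013523, so τ_n = 0.014652.
Rearranging for μ₀: μ₀ = (μ_n·τ_n − τ_data·x̄)/τ₀ = (256.3761·0.014652 − 0.013523·249.0) / 0.001129 = 0.389196/0.001129 ≈ 344.7.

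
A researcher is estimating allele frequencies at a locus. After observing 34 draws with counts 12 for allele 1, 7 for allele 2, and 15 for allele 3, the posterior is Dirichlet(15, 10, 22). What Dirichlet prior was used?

For a Dirichlet(α) prior with multinomial counts c, the posterior is Dirichlet(α + c) componentwise.
Subtract each count from the matching posterior parameter: 15−12=3, 10−7=3, 22−15=7.

Dirichlet(3, 3, 7)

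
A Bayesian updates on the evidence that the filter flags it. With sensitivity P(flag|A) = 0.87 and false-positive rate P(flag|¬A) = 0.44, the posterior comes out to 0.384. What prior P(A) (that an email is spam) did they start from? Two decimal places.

P(A) = 0.24

In odds form, posterior odds = prior odds × likelihood ratio, so prior odds = posterior odds ÷ LR.
Posterior odds = 0.384/(1−0.384) = 0.6234. LR = 0.87/0.44 = 1.9773.
Prior odds = 0.6234/1.9773 = 0.3153, so P(A) = 0.3153/(1+0.3153) ≈ 0.24.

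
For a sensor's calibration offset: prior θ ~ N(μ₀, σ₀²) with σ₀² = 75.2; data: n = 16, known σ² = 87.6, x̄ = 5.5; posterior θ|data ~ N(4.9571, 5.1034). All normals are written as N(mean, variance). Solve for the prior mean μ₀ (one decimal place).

With known observation variance, the Normal–Normal posterior has precision τ_n = τ₀ + n/σ² and mean μ_n = (τ₀μ₀ + (n/σ²)x̄)/τ_n.
Here τ₀ = 1/75.2 = 0.013298 and τ_data = 16/87.6 = 0.182648, so τ_n = 0.195946.
Rearranging for μ₀: μ₀ = (μ_n·τ_n − τ_data·x̄)/τ₀ = (4.9571·0.195946 − 0.182648·5.5) / 0.013298 = -0.033240/0.013298 ≈ -2.5.

μ₀ = -2.5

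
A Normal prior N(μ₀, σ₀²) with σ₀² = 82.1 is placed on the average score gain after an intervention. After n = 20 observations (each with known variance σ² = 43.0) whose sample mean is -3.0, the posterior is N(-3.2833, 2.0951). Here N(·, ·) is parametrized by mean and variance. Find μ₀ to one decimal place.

μ₀ = -14.1

With known observation variance, the Normal–Normal posterior has precision τ_n = τ₀ + n/σ² and mean μ_n = (τ₀μ₀ + (n/σ²)x̄)/τ_n.
Here τ₀ = 1/82.1 = 0.012180 and τ_data = 20/43.0 = 0.465116, so τ_n = 0.477296.
Rearranging for μ₀: μ₀ = (μ_n·τ_n − τ_data·x̄)/τ₀ = (-3.2833·0.477296 − 0.465116·-3.0) / 0.012180 = -0.171758/0.012180 ≈ -14.1.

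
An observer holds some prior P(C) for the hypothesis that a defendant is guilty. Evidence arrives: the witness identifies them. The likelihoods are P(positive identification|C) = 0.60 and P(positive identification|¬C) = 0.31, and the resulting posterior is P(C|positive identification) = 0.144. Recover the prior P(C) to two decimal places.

P(C) = 0.08

In odds form, posterior odds = prior odds × likelihood ratio, so prior odds = posterior odds ÷ LR.
Posterior odds = 0.144/(1−0.144) = 0.1682. LR = 0.60/0.31 = 1.9355.
Prior odds = 0.1682/1.9355 = 0.0869, so P(C) = 0.0869/(1+0.0869) ≈ 0.08.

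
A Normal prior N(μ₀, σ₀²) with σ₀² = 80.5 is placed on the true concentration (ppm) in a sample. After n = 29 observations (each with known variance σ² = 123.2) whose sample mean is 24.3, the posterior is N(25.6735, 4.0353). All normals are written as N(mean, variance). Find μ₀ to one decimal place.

μ₀ = 51.7

With known observation variance, the Normal–Normal posterior has precision τ_n = τ₀ + n/σ² and mean μ_n = (τ₀μ₀ + (n/σ²)x̄)/τ_n.
Here τ₀ = 1/80.5 = 0.012422 and τ_data = 29/123.2 = 0.235390, so τ_n = 0.247812.
Rearranging for μ₀: μ₀ = (μ_n·τ_n − τ_data·x̄)/τ₀ = (25.6735·0.247812 − 0.235390·24.3) / 0.012422 = 0.642224/0.012422 ≈ 51.7.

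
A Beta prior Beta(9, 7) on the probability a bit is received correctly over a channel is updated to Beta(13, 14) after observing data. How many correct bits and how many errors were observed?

4 correct bits and 7 errors

A Beta(a, b) prior with s successes and f failures in binomial data gives a Beta(a+s, b+f) posterior.
Match parameters: s=13−9=4, f=14−7=7.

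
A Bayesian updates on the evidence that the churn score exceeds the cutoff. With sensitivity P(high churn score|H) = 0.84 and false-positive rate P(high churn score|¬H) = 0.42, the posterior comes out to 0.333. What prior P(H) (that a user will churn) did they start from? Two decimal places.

In odds form, posterior odds = prior odds × likelihood ratio, so prior odds = posterior odds ÷ LR.
Posterior odds = 0.333/(1−0.333) = 0.4993. LR = 0.84/0.42 = 2.0000.
Prior odds = 0.4993/2.0000 = 0.2497, so P(H) = 0.2497/(1+0.2497) ≈ 0.20.

P(H) = 0.20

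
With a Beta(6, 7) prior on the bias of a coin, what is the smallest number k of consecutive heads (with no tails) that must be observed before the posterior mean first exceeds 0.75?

k = 16

After k heads and 0 tails the posterior is Beta(6+k, 7), with mean (6+k)/(6+7+k).
Set (6+k)/(13+k) > 0.75 and solve: k > (0.75·13 − 6)/(1 − 0.75) = 15.000.
The smallest integer exceeding 15.000 is 16, and checking k=16: (22)/(29) = 0.7586 > 0.75.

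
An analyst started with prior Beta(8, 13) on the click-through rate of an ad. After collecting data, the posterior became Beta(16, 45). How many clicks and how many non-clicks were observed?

Under Beta–binomial conjugacy the posterior parameters are (a+s, b+f).
Match parameters: s=16−8=8, f=45−13=32.

8 clicks and 32 non-clicks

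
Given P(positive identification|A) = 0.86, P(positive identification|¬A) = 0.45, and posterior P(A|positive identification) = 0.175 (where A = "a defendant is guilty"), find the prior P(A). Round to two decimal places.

P(A) = 0.10

In odds form, posterior odds = prior odds × likelihood ratio, so prior odds = posterior odds ÷ LR.
Posterior odds = 0.175/(1−0.175) = 0.2121. LR = 0.86/0.45 = 1.9111.
Prior odds = 0.2121/1.9111 = 0.1110, so P(A) = 0.1110/(1+0.1110) ≈ 0.10.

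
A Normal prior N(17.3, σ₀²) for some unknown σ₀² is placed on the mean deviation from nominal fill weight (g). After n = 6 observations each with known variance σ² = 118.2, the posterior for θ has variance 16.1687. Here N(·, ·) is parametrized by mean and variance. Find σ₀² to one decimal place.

For the Normal–Normal model with known σ², precisions add: τ_n = τ₀ + n/σ².
So 1/σ₀² = 1/16.1687 − 6/118.2 = 0.061848 − 0.050761 = 0.011087.
Hence σ₀² = 1/0.011087 ≈ 90.2.

σ₀² = 90.2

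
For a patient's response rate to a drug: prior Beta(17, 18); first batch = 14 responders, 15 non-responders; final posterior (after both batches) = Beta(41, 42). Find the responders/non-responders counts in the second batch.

10 responders and 9 non-responders

Because Beta–binomial updating is additive in the counts, the combined data contributed (α_post−α_prior, β_post−β_prior) successes and failures.
Total across both batches: 41−17=24 responders, 42−18=24 non-responders.
Subtract the first batch: 24−14=10 responders and 24−15=9 non-responders.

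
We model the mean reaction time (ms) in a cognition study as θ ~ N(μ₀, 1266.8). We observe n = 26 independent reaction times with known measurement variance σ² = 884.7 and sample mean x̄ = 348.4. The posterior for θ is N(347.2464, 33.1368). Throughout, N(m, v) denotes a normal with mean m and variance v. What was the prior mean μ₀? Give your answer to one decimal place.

μ₀ = 304.3

The posterior mean is a precision-weighted average: μ_n = (τ₀μ₀ + τ_data·x̄)/(τ₀+τ_data), with τ₀=1/σ₀² and τ_data=n/σ².
Here τ₀ = 1/1266.8 = 0.000789 and τ_data = 26/884.7 = 0.029388, so τ_n = 0.030177.
Rearranging for μ₀: μ₀ = (μ_n·τ_n − τ_data·x̄)/τ₀ = (347.2464·0.030177 − 0.029388·348.4) / 0.000789 = 0.240075/0.000789 ≈ 304.3.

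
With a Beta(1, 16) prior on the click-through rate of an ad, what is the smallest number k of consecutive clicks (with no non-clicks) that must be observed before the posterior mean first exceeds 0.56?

k = 20

After k clicks and 0 non-clicks the posterior is Beta(1+k, 16), with mean (1+k)/(1+16+k).
Set (1+k)/(17+k) > 0.56 and solve: k > (0.56·17 − 1)/(1 − 0.56) = 19.364.
The smallest integer exceeding 19.364 is 20, and checking k=20: (21)/(37) = 0.5676 > 0.56.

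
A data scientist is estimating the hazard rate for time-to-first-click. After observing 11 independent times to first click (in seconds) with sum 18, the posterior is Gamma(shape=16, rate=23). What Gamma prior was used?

For an exponential likelihood with a Gamma(α, β) prior on the rate, n observations with total T give posterior Gamma(α+n, β+T).
So α = 16 − 11 = 5 and β = 23 − 18 = 5.

Gamma(shape=5, rate=5)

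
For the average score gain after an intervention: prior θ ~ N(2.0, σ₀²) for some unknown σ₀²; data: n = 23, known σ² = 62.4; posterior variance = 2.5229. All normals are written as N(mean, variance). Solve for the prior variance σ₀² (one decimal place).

For the Normal–Normal model with known σ², precisions add: τ_n = τ₀ + n/σ².
So 1/σ₀² = 1/2.5229 − 23/62.4 = 0.396369 − 0.368590 = 0.027779.
Hence σ₀² = 1/0.027779 ≈ 36.0.

σ₀² = 36.0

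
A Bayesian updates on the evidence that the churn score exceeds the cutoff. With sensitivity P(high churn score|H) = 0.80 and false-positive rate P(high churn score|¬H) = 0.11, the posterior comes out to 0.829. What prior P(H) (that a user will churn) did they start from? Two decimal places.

P(H) = 0.40

In odds form, posterior odds = prior odds × likelihood ratio, so prior odds = posterior odds ÷ LR.
Posterior odds = 0.829/(1−0.829) = 4.8480. LR = 0.80/0.11 = 7.2727.
Prior odds = 4.8480/7.2727 = 0.6666, so P(H) = 0.6666/(1+0.6666) ≈ 0.40.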